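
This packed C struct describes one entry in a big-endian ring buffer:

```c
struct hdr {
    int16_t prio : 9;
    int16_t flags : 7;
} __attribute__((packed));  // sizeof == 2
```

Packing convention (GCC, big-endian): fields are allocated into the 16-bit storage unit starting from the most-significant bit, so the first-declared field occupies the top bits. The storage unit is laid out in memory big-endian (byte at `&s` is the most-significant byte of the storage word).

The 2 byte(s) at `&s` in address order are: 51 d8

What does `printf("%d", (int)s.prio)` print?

[0]=0x51 [1]=0xd8 (big-endian) → word 0x51d8
prio:9 @ bit 7 → (0x51d8>>7)&0x1ff = 0xa3  ←
flags:7 @ bit 0 → (0x51d8>>0)&0x7f = 0x58
prio signed 9b, MSB=0: value = 163

163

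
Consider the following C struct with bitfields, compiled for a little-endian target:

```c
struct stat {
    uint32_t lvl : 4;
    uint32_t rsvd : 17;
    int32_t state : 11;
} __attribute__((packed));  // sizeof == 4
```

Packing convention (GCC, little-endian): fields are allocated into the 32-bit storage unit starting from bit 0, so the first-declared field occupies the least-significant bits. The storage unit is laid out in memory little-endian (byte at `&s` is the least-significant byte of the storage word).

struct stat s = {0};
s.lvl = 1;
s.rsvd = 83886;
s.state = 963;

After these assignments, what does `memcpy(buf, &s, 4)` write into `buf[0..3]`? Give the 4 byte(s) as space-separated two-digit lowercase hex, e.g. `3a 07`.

e1 7a 74 78

lvl (4b) val=1 bits=0x1 at bit 0: 0x00000001
rsvd (17b) val=83886 bits=0x147ae at bit 4: 0x00147ae1
state (11b) val=963 bits=0x3c3 at bit 21: 0x78747ae1
word = 0x78747ae1 → little-endian bytes:
  [0]=0xe1  [1]=0x7a  [2]=0x74  [3]=0x78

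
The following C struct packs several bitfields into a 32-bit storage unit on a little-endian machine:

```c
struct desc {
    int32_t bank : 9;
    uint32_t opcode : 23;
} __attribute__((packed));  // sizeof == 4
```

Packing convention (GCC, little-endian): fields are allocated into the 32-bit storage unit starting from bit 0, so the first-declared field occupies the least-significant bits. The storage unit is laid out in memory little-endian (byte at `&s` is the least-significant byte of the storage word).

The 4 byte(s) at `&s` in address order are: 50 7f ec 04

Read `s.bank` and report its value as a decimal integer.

[0]=0x50 [1]=0x7f [2]=0xec [3]=0x04 (little-endian) → word 0x04ec7f50
bank [0+:9] = (word>>0) & 0x1ff = 336  ←
opcode [9+:23] = (word>>9) & 0x7fffff = 161343
bank signed 9b, MSB=1: 336 - 512 = -176

-176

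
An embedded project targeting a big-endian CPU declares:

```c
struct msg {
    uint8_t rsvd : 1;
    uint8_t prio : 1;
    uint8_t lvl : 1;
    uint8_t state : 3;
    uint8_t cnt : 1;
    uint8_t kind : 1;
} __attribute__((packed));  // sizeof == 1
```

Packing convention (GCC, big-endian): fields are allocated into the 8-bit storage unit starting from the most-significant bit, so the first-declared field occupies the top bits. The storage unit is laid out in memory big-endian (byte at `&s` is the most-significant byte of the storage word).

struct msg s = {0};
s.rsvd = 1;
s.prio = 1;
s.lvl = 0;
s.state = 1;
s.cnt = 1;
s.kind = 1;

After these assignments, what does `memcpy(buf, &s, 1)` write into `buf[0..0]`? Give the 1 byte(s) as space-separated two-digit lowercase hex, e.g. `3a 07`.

rsvd (1b) val=1 bits=0x1 at bit 7: 0x80
prio (1b) val=1 bits=0x1 at bit 6: 0xc0
lvl (1b) val=0 bits=0x0 at bit 5: 0xc0
state (3b) val=1 bits=0x1 at bit 2: 0xc4
cnt (1b) val=1 bits=0x1 at bit 1: 0xc6
kind (1b) val=1 bits=0x1 at bit 0: 0xc7
word = 0xc7 → big-endian bytes:
  [0]=0xc7

c7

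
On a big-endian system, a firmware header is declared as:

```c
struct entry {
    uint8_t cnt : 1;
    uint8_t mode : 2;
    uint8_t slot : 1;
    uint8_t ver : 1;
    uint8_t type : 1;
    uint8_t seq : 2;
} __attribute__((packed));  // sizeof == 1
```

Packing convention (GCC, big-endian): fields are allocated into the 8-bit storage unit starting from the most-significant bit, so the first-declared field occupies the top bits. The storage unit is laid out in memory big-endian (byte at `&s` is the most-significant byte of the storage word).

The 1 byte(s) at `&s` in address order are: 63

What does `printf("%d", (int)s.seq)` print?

[0]=0x63 (big-endian) → word 0x63
cnt [7+:1] = (word>>7) & 0x1 = 0
mode [5+:2] = (word>>5) & 0x3 = 3
slot [4+:1] = (word>>4) & 0x1 = 0
ver [3+:1] = (word>>3) & 0x1 = 0
type [2+:1] = (word>>2) & 0x1 = 0
seq [0+:2] = (word>>0) & 0x3 = 3  ←

3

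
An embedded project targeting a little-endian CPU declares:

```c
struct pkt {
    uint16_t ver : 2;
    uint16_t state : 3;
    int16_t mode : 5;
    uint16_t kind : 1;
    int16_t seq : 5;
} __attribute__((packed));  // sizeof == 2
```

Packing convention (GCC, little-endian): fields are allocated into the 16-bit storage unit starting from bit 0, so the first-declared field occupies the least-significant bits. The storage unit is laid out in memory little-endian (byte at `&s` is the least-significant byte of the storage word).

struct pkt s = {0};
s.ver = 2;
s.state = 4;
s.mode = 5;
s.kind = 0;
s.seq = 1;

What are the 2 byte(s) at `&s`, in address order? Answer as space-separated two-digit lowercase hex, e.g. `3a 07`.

b2 08

[0+:2] ver=2 & 0x3 = 0x2; word=0x0002
[2+:3] state=4 & 0x7 = 0x4; word=0x0012
[5+:5] mode=5 & 0x1f = 0x5; word=0x00b2
[10+:1] kind=0 & 0x1 = 0x0; word=0x00b2
[11+:5] seq=1 & 0x1f = 0x1; word=0x08b2
word = 0x08b2 → little-endian bytes:
  [0]=0xb2  [1]=0x08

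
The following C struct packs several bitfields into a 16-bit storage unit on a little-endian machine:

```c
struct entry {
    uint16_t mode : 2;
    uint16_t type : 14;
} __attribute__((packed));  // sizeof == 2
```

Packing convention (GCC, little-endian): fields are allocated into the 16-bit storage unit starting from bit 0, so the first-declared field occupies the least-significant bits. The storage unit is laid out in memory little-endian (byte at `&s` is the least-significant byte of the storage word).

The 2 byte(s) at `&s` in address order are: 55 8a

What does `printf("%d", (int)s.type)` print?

[0]=0x55 [1]=0x8a (little-endian) → word 0x8a55
mode:2 @ bit 0 → (0x8a55>>0)&0x3 = 0x1
type:14 @ bit 2 → (0x8a55>>2)&0x3fff = 0x2295  ←

8853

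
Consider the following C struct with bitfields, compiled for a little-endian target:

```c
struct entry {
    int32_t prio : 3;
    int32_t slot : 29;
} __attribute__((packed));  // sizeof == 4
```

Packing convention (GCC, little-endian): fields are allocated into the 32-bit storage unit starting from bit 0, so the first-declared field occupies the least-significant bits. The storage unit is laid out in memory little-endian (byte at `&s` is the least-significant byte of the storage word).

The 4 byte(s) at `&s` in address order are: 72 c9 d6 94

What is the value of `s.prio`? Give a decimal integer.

2

[0]=0x72 [1]=0xc9 [2]=0xd6 [3]=0x94 (little-endian) → word 0x94d6c972
prio [0+:3] = (word>>0) & 0x7 = 2  ←
slot [3+:29] = (word>>3) & 0x1fffffff = 312138030
prio signed 3b, MSB=0: value = 2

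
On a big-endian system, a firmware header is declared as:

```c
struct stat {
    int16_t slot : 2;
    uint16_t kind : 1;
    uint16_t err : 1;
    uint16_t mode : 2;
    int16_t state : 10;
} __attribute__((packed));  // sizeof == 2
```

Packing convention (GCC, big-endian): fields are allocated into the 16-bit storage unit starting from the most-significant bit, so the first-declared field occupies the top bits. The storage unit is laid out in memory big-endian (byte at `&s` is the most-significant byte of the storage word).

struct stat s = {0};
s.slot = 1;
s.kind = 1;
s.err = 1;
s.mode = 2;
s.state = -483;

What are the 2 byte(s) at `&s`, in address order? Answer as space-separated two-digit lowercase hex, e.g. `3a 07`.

7a 1d

slot (2b) val=1 bits=0x1 at bit 14: 0x4000
kind (1b) val=1 bits=0x1 at bit 13: 0x6000
err (1b) val=1 bits=0x1 at bit 12: 0x7000
mode (2b) val=2 bits=0x2 at bit 10: 0x7800
state (10b) val=-483 bits=0x21d at bit 0: 0x7a1d
word = 0x7a1d → big-endian bytes:
  [0]=0x7a  [1]=0x1d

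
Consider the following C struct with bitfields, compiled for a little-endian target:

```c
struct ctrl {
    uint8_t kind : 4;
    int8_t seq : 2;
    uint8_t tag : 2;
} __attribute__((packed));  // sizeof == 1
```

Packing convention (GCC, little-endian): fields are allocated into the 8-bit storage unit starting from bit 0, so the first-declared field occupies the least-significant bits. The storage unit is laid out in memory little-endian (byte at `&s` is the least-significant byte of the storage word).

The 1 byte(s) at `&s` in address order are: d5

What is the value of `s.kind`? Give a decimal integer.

[0]=0xd5 (little-endian) → word 0xd5
kind:4 @ bit 0 → (0xd5>>0)&0xf = 0x5  ←
seq:2 @ bit 4 → (0xd5>>4)&0x3 = 0x1
tag:2 @ bit 6 → (0xd5>>6)&0x3 = 0x3

5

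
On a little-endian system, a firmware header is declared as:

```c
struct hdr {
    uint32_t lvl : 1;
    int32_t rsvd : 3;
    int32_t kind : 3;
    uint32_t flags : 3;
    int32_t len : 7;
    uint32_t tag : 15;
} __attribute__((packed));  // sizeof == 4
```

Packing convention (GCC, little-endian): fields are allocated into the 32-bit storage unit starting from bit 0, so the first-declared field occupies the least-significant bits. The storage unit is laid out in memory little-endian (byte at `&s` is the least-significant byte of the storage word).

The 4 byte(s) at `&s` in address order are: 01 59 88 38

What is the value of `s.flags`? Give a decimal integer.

[0]=0x01 [1]=0x59 [2]=0x88 [3]=0x38 (little-endian) → word 0x38885901
lvl:1 @ bit 0 → (0x38885901>>0)&0x1 = 0x1
rsvd:3 @ bit 1 → (0x38885901>>1)&0x7 = 0x0
kind:3 @ bit 4 → (0x38885901>>4)&0x7 = 0x0
flags:3 @ bit 7 → (0x38885901>>7)&0x7 = 0x2  ←
len:7 @ bit 10 → (0x38885901>>10)&0x7f = 0x16
tag:15 @ bit 17 → (0x38885901>>17)&0x7fff = 0x1c44

2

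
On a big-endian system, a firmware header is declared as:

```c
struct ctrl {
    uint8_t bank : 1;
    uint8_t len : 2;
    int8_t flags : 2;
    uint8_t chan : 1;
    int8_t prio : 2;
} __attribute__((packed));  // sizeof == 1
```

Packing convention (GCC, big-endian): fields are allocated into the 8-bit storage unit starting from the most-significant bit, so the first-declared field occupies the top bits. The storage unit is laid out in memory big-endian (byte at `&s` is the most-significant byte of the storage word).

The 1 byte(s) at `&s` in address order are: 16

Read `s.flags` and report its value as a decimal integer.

[0]=0x16 (big-endian) → word 0x16
bank [7+:1] = (word>>7) & 0x1 = 0
len [5+:2] = (word>>5) & 0x3 = 0
flags [3+:2] = (word>>3) & 0x3 = 2  ←
chan [2+:1] = (word>>2) & 0x1 = 1
prio [0+:2] = (word>>0) & 0x3 = 2
flags signed 2b, MSB=1: 2 - 4 = -2

-2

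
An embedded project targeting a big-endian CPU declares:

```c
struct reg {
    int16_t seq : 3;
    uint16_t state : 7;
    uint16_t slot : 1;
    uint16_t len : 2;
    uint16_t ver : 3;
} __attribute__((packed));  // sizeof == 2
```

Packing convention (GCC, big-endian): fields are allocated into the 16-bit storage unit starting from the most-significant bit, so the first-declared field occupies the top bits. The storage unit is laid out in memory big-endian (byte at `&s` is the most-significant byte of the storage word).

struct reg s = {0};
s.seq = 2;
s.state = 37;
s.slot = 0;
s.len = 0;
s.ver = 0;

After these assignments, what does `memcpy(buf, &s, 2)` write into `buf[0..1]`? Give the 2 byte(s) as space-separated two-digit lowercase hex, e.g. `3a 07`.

49 40

seq (3b) val=2 bits=0x2 at bit 13: 0x4000
state (7b) val=37 bits=0x25 at bit 6: 0x4940
slot (1b) val=0 bits=0x0 at bit 5: 0x4940
len (2b) val=0 bits=0x0 at bit 3: 0x4940
ver (3b) val=0 bits=0x0 at bit 0: 0x4940
word = 0x4940 → big-endian bytes:
  [0]=0x49  [1]=0x40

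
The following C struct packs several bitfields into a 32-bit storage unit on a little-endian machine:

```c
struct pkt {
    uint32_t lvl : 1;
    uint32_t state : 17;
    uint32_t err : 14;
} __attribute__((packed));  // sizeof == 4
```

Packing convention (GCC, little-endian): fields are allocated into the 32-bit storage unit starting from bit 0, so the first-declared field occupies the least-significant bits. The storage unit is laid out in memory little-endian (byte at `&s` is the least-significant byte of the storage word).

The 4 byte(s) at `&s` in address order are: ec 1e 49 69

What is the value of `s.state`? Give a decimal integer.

36726

[0]=0xec [1]=0x1e [2]=0x49 [3]=0x69 (little-endian) → word 0x69491eec
lvl:1 @ bit 0 → (0x69491eec>>0)&0x1 = 0x0
state:17 @ bit 1 → (0x69491eec>>1)&0x1ffff = 0x8f76  ←
err:14 @ bit 18 → (0x69491eec>>18)&0x3fff = 0x1a52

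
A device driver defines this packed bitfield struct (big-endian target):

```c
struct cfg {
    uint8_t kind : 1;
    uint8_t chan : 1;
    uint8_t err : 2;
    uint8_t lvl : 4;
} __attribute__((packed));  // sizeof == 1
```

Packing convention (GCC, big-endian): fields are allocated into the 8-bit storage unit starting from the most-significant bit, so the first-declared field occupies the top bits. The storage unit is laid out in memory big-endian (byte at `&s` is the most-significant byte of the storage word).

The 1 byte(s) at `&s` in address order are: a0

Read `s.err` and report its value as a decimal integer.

2

[0]=0xa0 (big-endian) → word 0xa0
kind:1 @ bit 7 → (0xa0>>7)&0x1 = 0x1
chan:1 @ bit 6 → (0xa0>>6)&0x1 = 0x0
err:2 @ bit 4 → (0xa0>>4)&0x3 = 0x2  ←
lvl:4 @ bit 0 → (0xa0>>0)&0xf = 0x0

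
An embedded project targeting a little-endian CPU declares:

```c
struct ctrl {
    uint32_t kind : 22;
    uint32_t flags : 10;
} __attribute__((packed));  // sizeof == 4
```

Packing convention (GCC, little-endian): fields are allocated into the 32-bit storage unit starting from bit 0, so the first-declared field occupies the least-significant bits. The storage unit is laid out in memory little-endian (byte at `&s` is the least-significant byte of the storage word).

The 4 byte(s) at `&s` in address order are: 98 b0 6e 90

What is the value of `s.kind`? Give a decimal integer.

[0]=0x98 [1]=0xb0 [2]=0x6e [3]=0x90 (little-endian) → word 0x906eb098
kind [0+:22] = (word>>0) & 0x3fffff = 3059864  ←
flags [22+:10] = (word>>22) & 0x3ff = 577

3059864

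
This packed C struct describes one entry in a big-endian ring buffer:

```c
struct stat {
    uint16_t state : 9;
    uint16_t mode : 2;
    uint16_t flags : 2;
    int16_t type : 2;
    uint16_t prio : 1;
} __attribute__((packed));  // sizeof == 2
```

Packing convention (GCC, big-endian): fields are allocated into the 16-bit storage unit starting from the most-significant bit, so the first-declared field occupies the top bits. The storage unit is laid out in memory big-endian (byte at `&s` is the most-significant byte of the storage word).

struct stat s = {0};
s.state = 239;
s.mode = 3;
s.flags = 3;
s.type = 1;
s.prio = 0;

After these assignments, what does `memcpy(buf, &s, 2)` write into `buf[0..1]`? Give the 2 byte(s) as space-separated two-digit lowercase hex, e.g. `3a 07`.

state:9 = 239 → 0xef << 7 → word 0x7780
mode:2 = 3 → 0x3 << 5 → word 0x77e0
flags:2 = 3 → 0x3 << 3 → word 0x77f8
type:2 = 1 → 0x1 << 1 → word 0x77fa
prio:1 = 0 → 0x0 << 0 → word 0x77fa
word = 0x77fa → big-endian bytes:
  [0]=0x77  [1]=0xfa

77 fa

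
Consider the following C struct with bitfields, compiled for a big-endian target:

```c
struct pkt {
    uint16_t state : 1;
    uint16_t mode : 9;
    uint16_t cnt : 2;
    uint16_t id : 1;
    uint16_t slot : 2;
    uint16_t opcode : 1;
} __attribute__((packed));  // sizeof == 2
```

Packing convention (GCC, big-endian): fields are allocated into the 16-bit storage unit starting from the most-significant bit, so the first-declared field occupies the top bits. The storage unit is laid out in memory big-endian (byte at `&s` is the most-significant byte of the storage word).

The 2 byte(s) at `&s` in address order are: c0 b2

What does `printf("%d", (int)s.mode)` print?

[0]=0xc0 [1]=0xb2 (big-endian) → word 0xc0b2
state [15+:1] = (word>>15) & 0x1 = 1
mode [6+:9] = (word>>6) & 0x1ff = 258  ←
cnt [4+:2] = (word>>4) & 0x3 = 3
id [3+:1] = (word>>3) & 0x1 = 0
slot [1+:2] = (word>>1) & 0x3 = 1
opcode [0+:1] = (word>>0) & 0x1 = 0

258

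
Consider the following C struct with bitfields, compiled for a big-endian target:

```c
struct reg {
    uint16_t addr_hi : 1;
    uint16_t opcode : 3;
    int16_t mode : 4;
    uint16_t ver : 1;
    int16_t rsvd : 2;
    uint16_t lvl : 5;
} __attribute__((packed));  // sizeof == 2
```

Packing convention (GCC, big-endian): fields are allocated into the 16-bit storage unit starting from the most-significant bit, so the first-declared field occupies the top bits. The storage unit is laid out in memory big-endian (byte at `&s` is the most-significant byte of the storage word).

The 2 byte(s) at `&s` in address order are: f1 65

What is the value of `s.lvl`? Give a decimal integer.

5

[0]=0xf1 [1]=0x65 (big-endian) → word 0xf165
addr_hi:1 @ bit 15 → (0xf165>>15)&0x1 = 0x1
opcode:3 @ bit 12 → (0xf165>>12)&0x7 = 0x7
mode:4 @ bit 8 → (0xf165>>8)&0xf = 0x1
ver:1 @ bit 7 → (0xf165>>7)&0x1 = 0x0
rsvd:2 @ bit 5 → (0xf165>>5)&0x3 = 0x3
lvl:5 @ bit 0 → (0xf165>>0)&0x1f = 0x5  ←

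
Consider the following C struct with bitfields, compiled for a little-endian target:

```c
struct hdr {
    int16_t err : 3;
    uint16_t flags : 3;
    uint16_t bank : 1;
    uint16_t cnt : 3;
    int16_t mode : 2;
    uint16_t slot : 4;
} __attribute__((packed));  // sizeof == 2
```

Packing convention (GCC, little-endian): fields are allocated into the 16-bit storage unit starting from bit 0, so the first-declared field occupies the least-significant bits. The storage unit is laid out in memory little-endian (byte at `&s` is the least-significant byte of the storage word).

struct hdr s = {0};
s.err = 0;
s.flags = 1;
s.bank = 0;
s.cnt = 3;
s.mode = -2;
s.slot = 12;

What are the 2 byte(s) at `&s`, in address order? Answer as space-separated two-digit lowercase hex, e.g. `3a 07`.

88 c9

err:3 = 0 → 0x0 << 0 → word 0x0000
flags:3 = 1 → 0x1 << 3 → word 0x0008
bank:1 = 0 → 0x0 << 6 → word 0x0008
cnt:3 = 3 → 0x3 << 7 → word 0x0188
mode:2 = -2 → 0x2 << 10 → word 0x0988
slot:4 = 12 → 0xc << 12 → word 0xc988
word = 0xc988 → little-endian bytes:
  [0]=0x88  [1]=0xc9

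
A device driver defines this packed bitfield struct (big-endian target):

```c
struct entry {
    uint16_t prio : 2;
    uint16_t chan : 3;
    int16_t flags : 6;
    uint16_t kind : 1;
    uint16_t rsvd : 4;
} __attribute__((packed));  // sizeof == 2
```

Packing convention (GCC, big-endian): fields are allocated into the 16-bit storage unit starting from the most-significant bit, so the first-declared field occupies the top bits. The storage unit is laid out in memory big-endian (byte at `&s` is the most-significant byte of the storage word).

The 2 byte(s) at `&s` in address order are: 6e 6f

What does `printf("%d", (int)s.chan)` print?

5

[0]=0x6e [1]=0x6f (big-endian) → word 0x6e6f
prio:2 @ bit 14 → (0x6e6f>>14)&0x3 = 0x1
chan:3 @ bit 11 → (0x6e6f>>11)&0x7 = 0x5  ←
flags:6 @ bit 5 → (0x6e6f>>5)&0x3f = 0x33
kind:1 @ bit 4 → (0x6e6f>>4)&0x1 = 0x0
rsvd:4 @ bit 0 → (0x6e6f>>0)&0xf = 0xf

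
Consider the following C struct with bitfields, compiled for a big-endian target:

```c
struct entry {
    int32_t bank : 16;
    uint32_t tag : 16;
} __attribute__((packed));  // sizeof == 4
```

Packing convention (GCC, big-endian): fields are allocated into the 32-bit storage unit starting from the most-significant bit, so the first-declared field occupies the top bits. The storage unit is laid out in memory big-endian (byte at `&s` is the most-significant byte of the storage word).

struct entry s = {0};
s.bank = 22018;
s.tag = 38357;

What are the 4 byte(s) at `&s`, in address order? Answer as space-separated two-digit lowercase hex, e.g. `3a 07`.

56 02 95 d5

bank:16 = 22018 → 0x5602 << 16 → word 0x56020000
tag:16 = 38357 → 0x95d5 << 0 → word 0x560295d5
word = 0x560295d5 → big-endian bytes:
  [0]=0x56  [1]=0x02  [2]=0x95  [3]=0xd5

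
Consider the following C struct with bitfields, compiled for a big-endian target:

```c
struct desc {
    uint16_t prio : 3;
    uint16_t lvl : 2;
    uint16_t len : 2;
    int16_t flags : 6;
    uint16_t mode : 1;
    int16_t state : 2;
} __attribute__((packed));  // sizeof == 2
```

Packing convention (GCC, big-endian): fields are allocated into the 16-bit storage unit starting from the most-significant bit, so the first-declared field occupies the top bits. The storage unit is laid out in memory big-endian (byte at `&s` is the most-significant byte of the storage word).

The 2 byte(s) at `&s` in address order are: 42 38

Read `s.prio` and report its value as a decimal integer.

2

[0]=0x42 [1]=0x38 (big-endian) → word 0x4238
prio:3 @ bit 13 → (0x4238>>13)&0x7 = 0x2  ←
lvl:2 @ bit 11 → (0x4238>>11)&0x3 = 0x0
len:2 @ bit 9 → (0x4238>>9)&0x3 = 0x1
flags:6 @ bit 3 → (0x4238>>3)&0x3f = 0x7
mode:1 @ bit 2 → (0x4238>>2)&0x1 = 0x0
state:2 @ bit 0 → (0x4238>>0)&0x3 = 0x0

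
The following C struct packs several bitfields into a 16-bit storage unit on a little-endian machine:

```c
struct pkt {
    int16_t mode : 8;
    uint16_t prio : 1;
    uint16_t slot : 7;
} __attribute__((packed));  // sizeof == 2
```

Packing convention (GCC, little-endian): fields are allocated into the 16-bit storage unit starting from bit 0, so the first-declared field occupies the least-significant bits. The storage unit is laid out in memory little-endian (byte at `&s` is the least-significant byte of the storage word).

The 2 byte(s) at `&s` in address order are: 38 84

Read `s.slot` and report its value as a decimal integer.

66

[0]=0x38 [1]=0x84 (little-endian) → word 0x8438
mode [0+:8] = (word>>0) & 0xff = 56
prio [8+:1] = (word>>8) & 0x1 = 0
slot [9+:7] = (word>>9) & 0x7f = 66  ←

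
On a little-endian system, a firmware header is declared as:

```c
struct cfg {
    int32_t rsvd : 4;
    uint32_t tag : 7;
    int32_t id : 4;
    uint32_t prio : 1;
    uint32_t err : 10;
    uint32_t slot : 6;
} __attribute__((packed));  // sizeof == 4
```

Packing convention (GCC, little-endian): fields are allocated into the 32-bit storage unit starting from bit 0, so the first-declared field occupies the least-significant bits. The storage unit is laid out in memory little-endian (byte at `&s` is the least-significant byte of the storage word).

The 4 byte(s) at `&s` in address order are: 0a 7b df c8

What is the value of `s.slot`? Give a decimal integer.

50

[0]=0x0a [1]=0x7b [2]=0xdf [3]=0xc8 (little-endian) → word 0xc8df7b0a
rsvd [0+:4] = (word>>0) & 0xf = 10
tag [4+:7] = (word>>4) & 0x7f = 48
id [11+:4] = (word>>11) & 0xf = 15
prio [15+:1] = (word>>15) & 0x1 = 0
err [16+:10] = (word>>16) & 0x3ff = 223
slot [26+:6] = (word>>26) & 0x3f = 50  ←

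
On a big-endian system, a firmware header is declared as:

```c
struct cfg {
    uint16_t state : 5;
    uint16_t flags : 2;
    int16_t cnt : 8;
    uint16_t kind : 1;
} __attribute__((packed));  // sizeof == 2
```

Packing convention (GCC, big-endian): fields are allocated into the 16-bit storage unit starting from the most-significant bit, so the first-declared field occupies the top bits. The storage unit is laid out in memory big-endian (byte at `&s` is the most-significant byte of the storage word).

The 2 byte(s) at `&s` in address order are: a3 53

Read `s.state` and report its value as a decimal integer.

[0]=0xa3 [1]=0x53 (big-endian) → word 0xa353
state [11+:5] = (word>>11) & 0x1f = 20  ←
flags [9+:2] = (word>>9) & 0x3 = 1
cnt [1+:8] = (word>>1) & 0xff = 169
kind [0+:1] = (word>>0) & 0x1 = 1

20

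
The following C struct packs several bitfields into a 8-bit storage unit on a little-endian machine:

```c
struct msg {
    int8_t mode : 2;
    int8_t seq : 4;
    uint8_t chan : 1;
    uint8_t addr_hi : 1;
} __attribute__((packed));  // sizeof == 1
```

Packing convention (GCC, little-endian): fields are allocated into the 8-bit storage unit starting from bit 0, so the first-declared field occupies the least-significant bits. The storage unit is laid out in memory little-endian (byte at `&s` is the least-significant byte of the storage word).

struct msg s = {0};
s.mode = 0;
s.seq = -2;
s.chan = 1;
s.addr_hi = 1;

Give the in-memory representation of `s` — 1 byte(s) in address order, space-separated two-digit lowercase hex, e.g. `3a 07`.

mode (2b) val=0 bits=0x0 at bit 0: 0x00
seq (4b) val=-2 bits=0xe at bit 2: 0x38
chan (1b) val=1 bits=0x1 at bit 6: 0x78
addr_hi (1b) val=1 bits=0x1 at bit 7: 0xf8
word = 0xf8 → little-endian bytes:
  [0]=0xf8

f8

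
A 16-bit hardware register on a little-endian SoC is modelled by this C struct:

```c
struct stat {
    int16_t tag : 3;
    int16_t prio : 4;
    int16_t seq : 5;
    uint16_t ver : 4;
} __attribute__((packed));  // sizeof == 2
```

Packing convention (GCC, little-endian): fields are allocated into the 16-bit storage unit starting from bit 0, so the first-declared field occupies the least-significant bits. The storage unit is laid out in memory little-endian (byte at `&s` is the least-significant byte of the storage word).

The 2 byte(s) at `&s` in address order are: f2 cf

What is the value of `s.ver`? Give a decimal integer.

12

[0]=0xf2 [1]=0xcf (little-endian) → word 0xcff2
tag:3 @ bit 0 → (0xcff2>>0)&0x7 = 0x2
prio:4 @ bit 3 → (0xcff2>>3)&0xf = 0xe
seq:5 @ bit 7 → (0xcff2>>7)&0x1f = 0x1f
ver:4 @ bit 12 → (0xcff2>>12)&0xf = 0xc  ←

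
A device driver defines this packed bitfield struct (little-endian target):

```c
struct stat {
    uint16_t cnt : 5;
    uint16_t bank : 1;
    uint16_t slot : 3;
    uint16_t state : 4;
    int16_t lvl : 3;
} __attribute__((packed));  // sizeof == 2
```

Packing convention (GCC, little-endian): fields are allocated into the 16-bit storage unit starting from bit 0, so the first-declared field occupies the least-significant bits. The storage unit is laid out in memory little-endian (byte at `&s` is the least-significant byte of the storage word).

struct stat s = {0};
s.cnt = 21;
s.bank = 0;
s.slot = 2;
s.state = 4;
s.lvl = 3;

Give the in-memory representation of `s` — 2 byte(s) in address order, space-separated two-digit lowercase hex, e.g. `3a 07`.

95 68

[0+:5] cnt=21 & 0x1f = 0x15; word=0x0015
[5+:1] bank=0 & 0x1 = 0x0; word=0x0015
[6+:3] slot=2 & 0x7 = 0x2; word=0x0095
[9+:4] state=4 & 0xf = 0x4; word=0x0895
[13+:3] lvl=3 & 0x7 = 0x3; word=0x6895
word = 0x6895 → little-endian bytes:
  [0]=0x95  [1]=0x68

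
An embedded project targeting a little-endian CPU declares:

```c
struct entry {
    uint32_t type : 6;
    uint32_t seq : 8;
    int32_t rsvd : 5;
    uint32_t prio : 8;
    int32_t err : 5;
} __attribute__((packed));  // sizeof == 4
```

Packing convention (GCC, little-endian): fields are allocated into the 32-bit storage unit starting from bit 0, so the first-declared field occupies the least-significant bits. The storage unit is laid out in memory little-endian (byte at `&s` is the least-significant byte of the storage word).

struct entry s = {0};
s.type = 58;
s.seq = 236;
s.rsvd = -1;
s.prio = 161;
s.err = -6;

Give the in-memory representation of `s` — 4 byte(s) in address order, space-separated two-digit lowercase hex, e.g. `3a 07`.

3a fb 0f d5

[0+:6] type=58 & 0x3f = 0x3a; word=0x0000003a
[6+:8] seq=236 & 0xff = 0xec; word=0x00003b3a
[14+:5] rsvd=-1 & 0x1f = 0x1f; word=0x0007fb3a
[19+:8] prio=161 & 0xff = 0xa1; word=0x050ffb3a
[27+:5] err=-6 & 0x1f = 0x1a; word=0xd50ffb3a
word = 0xd50ffb3a → little-endian bytes:
  [0]=0x3a  [1]=0xfb  [2]=0x0f  [3]=0xd5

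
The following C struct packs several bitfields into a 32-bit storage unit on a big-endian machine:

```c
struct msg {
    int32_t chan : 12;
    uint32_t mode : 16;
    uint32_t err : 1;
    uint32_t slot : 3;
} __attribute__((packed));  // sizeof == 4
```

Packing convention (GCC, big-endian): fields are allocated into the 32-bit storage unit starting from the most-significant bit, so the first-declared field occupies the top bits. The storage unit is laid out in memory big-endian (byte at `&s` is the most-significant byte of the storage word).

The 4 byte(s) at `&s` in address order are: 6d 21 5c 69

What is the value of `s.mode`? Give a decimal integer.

5574

[0]=0x6d [1]=0x21 [2]=0x5c [3]=0x69 (big-endian) → word 0x6d215c69
chan:12 @ bit 20 → (0x6d215c69>>20)&0xfff = 0x6d2
mode:16 @ bit 4 → (0x6d215c69>>4)&0xffff = 0x15c6  ←
err:1 @ bit 3 → (0x6d215c69>>3)&0x1 = 0x1
slot:3 @ bit 0 → (0x6d215c69>>0)&0x7 = 0x1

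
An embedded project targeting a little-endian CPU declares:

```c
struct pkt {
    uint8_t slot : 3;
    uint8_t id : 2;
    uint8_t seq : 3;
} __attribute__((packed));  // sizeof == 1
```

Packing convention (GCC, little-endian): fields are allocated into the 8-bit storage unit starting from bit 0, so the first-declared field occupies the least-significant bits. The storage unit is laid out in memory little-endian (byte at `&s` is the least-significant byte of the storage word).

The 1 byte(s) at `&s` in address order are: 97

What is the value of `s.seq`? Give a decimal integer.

4

[0]=0x97 (little-endian) → word 0x97
slot:3 @ bit 0 → (0x97>>0)&0x7 = 0x7
id:2 @ bit 3 → (0x97>>3)&0x3 = 0x2
seq:3 @ bit 5 → (0x97>>5)&0x7 = 0x4  ←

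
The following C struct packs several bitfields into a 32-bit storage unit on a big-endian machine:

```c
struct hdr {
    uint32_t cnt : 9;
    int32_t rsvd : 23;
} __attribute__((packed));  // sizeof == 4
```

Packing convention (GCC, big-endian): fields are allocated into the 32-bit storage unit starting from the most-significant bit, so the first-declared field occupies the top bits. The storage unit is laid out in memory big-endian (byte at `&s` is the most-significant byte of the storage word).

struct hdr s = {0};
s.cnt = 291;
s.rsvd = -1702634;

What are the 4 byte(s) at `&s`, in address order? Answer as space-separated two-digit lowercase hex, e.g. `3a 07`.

91 e6 05 16

cnt (9b) val=291 bits=0x123 at bit 23: 0x91800000
rsvd (23b) val=-1702634 bits=0x660516 at bit 0: 0x91e60516
word = 0x91e60516 → big-endian bytes:
  [0]=0x91  [1]=0xe6  [2]=0x05  [3]=0x16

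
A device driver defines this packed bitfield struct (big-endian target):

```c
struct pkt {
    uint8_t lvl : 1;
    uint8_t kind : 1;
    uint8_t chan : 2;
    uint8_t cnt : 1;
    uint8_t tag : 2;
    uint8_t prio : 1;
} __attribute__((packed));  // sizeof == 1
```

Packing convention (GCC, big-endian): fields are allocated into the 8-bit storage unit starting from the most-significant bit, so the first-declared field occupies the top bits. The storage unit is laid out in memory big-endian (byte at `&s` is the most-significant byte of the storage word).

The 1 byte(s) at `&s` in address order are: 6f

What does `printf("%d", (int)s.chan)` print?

2

[0]=0x6f (big-endian) → word 0x6f
lvl [7+:1] = (word>>7) & 0x1 = 0
kind [6+:1] = (word>>6) & 0x1 = 1
chan [4+:2] = (word>>4) & 0x3 = 2  ←
cnt [3+:1] = (word>>3) & 0x1 = 1
tag [1+:2] = (word>>1) & 0x3 = 3
prio [0+:1] = (word>>0) & 0x1 = 1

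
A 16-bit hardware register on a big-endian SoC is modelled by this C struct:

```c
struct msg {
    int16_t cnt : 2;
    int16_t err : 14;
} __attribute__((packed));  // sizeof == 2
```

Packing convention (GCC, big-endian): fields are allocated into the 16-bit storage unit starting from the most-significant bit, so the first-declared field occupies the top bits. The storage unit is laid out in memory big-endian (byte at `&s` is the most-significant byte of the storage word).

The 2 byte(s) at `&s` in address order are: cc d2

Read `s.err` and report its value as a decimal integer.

3282

[0]=0xcc [1]=0xd2 (big-endian) → word 0xccd2
cnt [14+:2] = (word>>14) & 0x3 = 3
err [0+:14] = (word>>0) & 0x3fff = 3282  ←
err signed 14b, MSB=0: value = 3282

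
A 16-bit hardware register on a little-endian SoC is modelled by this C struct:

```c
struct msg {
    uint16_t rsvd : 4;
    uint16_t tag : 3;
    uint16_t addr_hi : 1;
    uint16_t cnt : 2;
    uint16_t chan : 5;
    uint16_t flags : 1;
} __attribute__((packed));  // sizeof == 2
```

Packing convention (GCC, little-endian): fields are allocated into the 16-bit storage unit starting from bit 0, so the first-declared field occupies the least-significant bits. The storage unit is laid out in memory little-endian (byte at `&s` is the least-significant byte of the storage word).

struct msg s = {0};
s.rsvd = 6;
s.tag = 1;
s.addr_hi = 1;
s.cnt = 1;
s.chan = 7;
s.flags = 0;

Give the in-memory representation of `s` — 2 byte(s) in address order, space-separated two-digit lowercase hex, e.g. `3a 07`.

96 1d

rsvd (4b) val=6 bits=0x6 at bit 0: 0x0006
tag (3b) val=1 bits=0x1 at bit 4: 0x0016
addr_hi (1b) val=1 bits=0x1 at bit 7: 0x0096
cnt (2b) val=1 bits=0x1 at bit 8: 0x0196
chan (5b) val=7 bits=0x7 at bit 10: 0x1d96
flags (1b) val=0 bits=0x0 at bit 15: 0x1d96
word = 0x1d96 → little-endian bytes:
  [0]=0x96  [1]=0x1d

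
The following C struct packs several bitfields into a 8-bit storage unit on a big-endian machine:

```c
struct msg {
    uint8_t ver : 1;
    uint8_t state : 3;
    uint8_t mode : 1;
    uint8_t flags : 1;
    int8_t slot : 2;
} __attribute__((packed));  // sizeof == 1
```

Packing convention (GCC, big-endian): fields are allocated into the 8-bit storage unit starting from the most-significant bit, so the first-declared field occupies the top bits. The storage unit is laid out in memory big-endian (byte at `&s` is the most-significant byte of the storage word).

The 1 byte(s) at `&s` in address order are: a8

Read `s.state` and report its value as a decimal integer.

2

[0]=0xa8 (big-endian) → word 0xa8
ver [7+:1] = (word>>7) & 0x1 = 1
state [4+:3] = (word>>4) & 0x7 = 2  ←
mode [3+:1] = (word>>3) & 0x1 = 1
flags [2+:1] = (word>>2) & 0x1 = 0
slot [0+:2] = (word>>0) & 0x3 = 0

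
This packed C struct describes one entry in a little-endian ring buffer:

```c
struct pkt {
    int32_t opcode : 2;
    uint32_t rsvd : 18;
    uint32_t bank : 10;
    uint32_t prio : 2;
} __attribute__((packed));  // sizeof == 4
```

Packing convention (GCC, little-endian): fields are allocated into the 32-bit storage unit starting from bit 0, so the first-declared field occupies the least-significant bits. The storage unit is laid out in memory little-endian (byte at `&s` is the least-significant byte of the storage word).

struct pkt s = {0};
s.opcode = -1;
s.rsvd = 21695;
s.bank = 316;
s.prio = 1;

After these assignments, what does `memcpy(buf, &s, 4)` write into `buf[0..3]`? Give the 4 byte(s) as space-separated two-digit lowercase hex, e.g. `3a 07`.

opcode (2b) val=-1 bits=0x3 at bit 0: 0x00000003
rsvd (18b) val=21695 bits=0x54bf at bit 2: 0x000152ff
bank (10b) val=316 bits=0x13c at bit 20: 0x13c152ff
prio (2b) val=1 bits=0x1 at bit 30: 0x53c152ff
word = 0x53c152ff → little-endian bytes:
  [0]=0xff  [1]=0x52  [2]=0xc1  [3]=0x53

ff 52 c1 53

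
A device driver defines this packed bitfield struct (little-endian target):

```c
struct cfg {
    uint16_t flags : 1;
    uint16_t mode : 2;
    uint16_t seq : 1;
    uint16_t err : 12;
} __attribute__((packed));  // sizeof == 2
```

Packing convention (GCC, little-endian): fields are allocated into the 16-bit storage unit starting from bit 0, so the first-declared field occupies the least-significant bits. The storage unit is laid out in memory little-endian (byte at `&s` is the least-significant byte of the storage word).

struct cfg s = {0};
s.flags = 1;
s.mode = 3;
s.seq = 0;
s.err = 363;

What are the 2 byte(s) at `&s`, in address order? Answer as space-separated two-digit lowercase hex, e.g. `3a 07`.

b7 16

[0+:1] flags=1 & 0x1 = 0x1; word=0x0001
[1+:2] mode=3 & 0x3 = 0x3; word=0x0007
[3+:1] seq=0 & 0x1 = 0x0; word=0x0007
[4+:12] err=363 & 0xfff = 0x16b; word=0x16b7
word = 0x16b7 → little-endian bytes:
  [0]=0xb7  [1]=0x16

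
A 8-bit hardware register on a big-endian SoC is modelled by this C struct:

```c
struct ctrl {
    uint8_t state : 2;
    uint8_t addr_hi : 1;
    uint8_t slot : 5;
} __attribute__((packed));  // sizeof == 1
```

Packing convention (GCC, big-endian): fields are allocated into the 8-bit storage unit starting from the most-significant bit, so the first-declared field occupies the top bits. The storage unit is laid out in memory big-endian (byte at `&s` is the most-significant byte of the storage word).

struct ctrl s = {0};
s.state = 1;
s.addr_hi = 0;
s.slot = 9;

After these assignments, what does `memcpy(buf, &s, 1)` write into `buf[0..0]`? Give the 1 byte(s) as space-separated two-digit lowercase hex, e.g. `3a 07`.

49

state (2b) val=1 bits=0x1 at bit 6: 0x40
addr_hi (1b) val=0 bits=0x0 at bit 5: 0x40
slot (5b) val=9 bits=0x9 at bit 0: 0x49
word = 0x49 → big-endian bytes:
  [0]=0x49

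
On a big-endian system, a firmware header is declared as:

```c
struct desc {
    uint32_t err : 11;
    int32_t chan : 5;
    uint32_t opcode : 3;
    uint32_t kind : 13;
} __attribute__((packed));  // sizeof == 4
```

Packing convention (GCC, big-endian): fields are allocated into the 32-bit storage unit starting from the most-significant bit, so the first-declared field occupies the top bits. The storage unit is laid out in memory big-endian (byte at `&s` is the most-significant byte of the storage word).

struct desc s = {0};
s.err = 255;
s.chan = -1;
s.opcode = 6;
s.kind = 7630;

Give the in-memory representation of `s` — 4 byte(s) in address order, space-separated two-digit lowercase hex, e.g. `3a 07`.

1f ff dd ce

err:11 = 255 → 0xff << 21 → word 0x1fe00000
chan:5 = -1 → 0x1f << 16 → word 0x1fff0000
opcode:3 = 6 → 0x6 << 13 → word 0x1fffc000
kind:13 = 7630 → 0x1dce << 0 → word 0x1fffddce
word = 0x1fffddce → big-endian bytes:
  [0]=0x1f  [1]=0xff  [2]=0xdd  [3]=0xce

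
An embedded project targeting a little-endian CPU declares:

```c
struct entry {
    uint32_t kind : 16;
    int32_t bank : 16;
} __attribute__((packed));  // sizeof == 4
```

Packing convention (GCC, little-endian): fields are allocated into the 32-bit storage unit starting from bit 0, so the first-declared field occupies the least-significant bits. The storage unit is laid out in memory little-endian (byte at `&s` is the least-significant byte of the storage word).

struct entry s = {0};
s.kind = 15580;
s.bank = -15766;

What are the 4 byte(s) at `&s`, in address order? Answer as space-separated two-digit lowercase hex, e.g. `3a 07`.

kind (16b) val=15580 bits=0x3cdc at bit 0: 0x00003cdc
bank (16b) val=-15766 bits=0xc26a at bit 16: 0xc26a3cdc
word = 0xc26a3cdc → little-endian bytes:
  [0]=0xdc  [1]=0x3c  [2]=0x6a  [3]=0xc2

dc 3c 6a c2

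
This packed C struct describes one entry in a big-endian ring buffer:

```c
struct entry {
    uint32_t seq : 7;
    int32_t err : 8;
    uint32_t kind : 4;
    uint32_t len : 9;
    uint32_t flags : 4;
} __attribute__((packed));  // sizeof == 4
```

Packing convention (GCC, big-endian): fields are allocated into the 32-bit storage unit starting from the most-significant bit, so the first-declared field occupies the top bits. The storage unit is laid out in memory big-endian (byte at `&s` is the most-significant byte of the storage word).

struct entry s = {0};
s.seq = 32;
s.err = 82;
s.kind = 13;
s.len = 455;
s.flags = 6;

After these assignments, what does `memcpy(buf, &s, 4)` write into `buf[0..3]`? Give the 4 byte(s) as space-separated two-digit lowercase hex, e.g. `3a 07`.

seq (7b) val=32 bits=0x20 at bit 25: 0x40000000
err (8b) val=82 bits=0x52 at bit 17: 0x40a40000
kind (4b) val=13 bits=0xd at bit 13: 0x40a5a000
len (9b) val=455 bits=0x1c7 at bit 4: 0x40a5bc70
flags (4b) val=6 bits=0x6 at bit 0: 0x40a5bc76
word = 0x40a5bc76 → big-endian bytes:
  [0]=0x40  [1]=0xa5  [2]=0xbc  [3]=0x76

40 a5 bc 76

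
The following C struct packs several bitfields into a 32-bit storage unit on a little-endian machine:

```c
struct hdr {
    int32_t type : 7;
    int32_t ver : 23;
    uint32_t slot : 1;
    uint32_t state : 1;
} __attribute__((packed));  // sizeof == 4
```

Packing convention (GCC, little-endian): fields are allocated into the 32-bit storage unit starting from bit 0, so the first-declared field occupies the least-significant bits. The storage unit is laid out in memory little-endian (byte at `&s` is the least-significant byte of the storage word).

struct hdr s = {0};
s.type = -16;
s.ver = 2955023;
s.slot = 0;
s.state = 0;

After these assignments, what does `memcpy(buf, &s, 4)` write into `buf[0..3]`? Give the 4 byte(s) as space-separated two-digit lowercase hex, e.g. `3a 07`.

f0 87 8b 16

type:7 = -16 → 0x70 << 0 → word 0x00000070
ver:23 = 2955023 → 0x2d170f << 7 → word 0x168b87f0
slot:1 = 0 → 0x0 << 30 → word 0x168b87f0
state:1 = 0 → 0x0 << 31 → word 0x168b87f0
word = 0x168b87f0 → little-endian bytes:
  [0]=0xf0  [1]=0x87  [2]=0x8b  [3]=0x16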